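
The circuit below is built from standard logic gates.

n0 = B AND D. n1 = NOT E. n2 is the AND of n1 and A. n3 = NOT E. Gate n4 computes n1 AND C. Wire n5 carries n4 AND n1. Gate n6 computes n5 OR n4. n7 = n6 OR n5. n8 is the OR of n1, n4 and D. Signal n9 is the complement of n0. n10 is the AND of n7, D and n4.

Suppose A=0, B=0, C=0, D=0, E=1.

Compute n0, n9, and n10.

n0 = B AND D = 0 AND 0 = 0
n1 = NOT E = NOT 1 = 0
n4 = n1 AND C = 0 AND 0 = 0
n5 = n4 AND n1 = 0 AND 0 = 0
n6 = n5 OR n4 = 0 OR 0 = 0
n7 = n6 OR n5 = 0 OR 0 = 0
n9 = NOT n0 = NOT 0 = 1
n10 = n7 AND D AND n4 = 0 AND 0 AND 0 = 0

n0 = 0; n9 = 1; n10 = 0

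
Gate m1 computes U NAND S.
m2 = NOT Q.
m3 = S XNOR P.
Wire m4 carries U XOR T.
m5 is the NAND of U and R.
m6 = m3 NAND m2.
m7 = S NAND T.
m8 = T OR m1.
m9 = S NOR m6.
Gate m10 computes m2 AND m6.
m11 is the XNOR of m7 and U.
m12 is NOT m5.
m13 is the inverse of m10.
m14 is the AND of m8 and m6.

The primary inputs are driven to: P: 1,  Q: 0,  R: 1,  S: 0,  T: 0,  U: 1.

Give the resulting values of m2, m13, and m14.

m1 = U NAND S = 1 NAND 0 = 1
m2 = NOT Q = NOT 0 = 1
m3 = S XNOR P = 0 XNOR 1 = 0
m6 = m3 NAND m2 = 0 NAND 1 = 1
m8 = T OR m1 = 0 OR 1 = 1
m10 = m2 AND m6 = 1 AND 1 = 1
m13 = NOT m10 = NOT 1 = 0
m14 = m8 AND m6 = 1 AND 1 = 1

m2 = 1, m13 = 0, m14 = 1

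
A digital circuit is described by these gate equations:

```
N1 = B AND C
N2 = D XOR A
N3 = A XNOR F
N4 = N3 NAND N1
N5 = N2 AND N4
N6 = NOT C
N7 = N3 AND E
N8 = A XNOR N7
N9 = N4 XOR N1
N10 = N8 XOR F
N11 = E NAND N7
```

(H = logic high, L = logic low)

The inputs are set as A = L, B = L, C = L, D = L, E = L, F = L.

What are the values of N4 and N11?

N1 = B AND C = L AND L = L
N3 = A XNOR F = L XNOR L = H
N4 = N3 NAND N1 = H NAND L = H
N7 = N3 AND E = H AND L = L
N11 = E NAND N7 = L NAND L = H

N4 = H  N11 = H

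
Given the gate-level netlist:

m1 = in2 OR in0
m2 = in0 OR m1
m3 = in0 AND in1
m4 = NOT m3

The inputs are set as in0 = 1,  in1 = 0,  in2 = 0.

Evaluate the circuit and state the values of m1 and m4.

m1 = 1, m4 = 1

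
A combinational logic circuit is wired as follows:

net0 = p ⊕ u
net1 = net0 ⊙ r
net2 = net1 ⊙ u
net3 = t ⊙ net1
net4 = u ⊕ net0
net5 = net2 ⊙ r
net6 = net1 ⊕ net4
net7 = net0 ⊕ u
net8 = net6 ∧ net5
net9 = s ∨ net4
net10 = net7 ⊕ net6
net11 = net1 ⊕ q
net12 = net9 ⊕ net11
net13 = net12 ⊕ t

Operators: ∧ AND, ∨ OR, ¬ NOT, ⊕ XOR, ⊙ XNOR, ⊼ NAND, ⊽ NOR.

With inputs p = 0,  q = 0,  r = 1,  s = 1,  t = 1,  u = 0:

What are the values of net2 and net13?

net2 = 1; net13 = 0

net0 = p XOR u = 0 XOR 0 = 0
net1 = net0 XNOR r = 0 XNOR 1 = 0
net2 = net1 XNOR u = 0 XNOR 0 = 1
net4 = u XOR net0 = 0 XOR 0 = 0
net9 = s OR net4 = 1 OR 0 = 1
net11 = net1 XOR q = 0 XOR 0 = 0
net12 = net9 XOR net11 = 1 XOR 0 = 1
net13 = net12 XOR t = 1 XOR 1 = 0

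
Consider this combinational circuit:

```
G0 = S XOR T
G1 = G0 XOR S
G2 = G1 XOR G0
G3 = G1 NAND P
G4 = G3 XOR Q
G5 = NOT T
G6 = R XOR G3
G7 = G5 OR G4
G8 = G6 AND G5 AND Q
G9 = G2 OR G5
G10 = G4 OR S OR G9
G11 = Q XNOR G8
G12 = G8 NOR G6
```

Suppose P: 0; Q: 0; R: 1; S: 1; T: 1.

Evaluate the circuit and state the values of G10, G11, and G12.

G0 = S XOR T = 1 XOR 1 = 0
G1 = G0 XOR S = 0 XOR 1 = 1
G2 = G1 XOR G0 = 1 XOR 0 = 1
G3 = G1 NAND P = 1 NAND 0 = 1
G4 = G3 XOR Q = 1 XOR 0 = 1
G5 = NOT T = NOT 1 = 0
G6 = R XOR G3 = 1 XOR 1 = 0
G8 = G6 AND G5 AND Q = 0 AND 0 AND 0 = 0
G9 = G2 OR G5 = 1 OR 0 = 1
G10 = G4 OR S OR G9 = 1 OR 1 OR 1 = 1
G11 = Q XNOR G8 = 0 XNOR 0 = 1
G12 = G8 NOR G6 = 0 NOR 0 = 1

G10 = 1; G11 = 1; G12 = 1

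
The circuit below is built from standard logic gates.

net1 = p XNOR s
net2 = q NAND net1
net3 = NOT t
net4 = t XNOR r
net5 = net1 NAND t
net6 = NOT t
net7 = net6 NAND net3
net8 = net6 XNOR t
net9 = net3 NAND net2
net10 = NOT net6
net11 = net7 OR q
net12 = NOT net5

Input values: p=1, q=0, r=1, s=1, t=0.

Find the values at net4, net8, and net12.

net1 = p XNOR s = 1 XNOR 1 = 1
net4 = t XNOR r = 0 XNOR 1 = 0
net5 = net1 NAND t = 1 NAND 0 = 1
net6 = NOT t = NOT 0 = 1
net8 = net6 XNOR t = 1 XNOR 0 = 0
net12 = NOT net5 = NOT 1 = 0

net4 = 0, net8 = 0, net12 = 0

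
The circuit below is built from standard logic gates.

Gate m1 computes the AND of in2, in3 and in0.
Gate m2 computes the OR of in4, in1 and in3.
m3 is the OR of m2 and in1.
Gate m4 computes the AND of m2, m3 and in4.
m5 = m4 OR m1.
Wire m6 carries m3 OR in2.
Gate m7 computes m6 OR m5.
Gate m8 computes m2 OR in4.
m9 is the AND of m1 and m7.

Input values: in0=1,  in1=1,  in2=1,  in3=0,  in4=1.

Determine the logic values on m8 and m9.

m8 = 1  m9 = 0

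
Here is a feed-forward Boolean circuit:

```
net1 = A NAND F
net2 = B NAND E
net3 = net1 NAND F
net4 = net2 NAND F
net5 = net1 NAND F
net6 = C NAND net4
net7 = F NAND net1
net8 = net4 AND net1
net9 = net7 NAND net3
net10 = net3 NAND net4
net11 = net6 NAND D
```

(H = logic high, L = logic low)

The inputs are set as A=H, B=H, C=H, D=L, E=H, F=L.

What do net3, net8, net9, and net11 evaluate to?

net3 = H, net8 = H, net9 = L, net11 = H

net1 = A NAND F = H NAND L = H
net2 = B NAND E = H NAND H = L
net3 = net1 NAND F = H NAND L = H
net4 = net2 NAND F = L NAND L = H
net6 = C NAND net4 = H NAND H = L
net7 = F NAND net1 = L NAND H = H
net8 = net4 AND net1 = H AND H = H
net9 = net7 NAND net3 = H NAND H = L
net11 = net6 NAND D = L NAND L = H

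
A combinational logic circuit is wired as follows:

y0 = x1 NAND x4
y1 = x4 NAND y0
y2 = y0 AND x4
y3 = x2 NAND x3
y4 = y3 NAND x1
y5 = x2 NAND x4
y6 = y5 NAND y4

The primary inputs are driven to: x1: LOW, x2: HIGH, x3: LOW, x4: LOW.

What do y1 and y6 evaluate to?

y1 = HIGH  y6 = LOW

y0 = x1 NAND x4 = LOW NAND LOW = HIGH
y1 = x4 NAND y0 = LOW NAND HIGH = HIGH
y3 = x2 NAND x3 = HIGH NAND LOW = HIGH
y4 = y3 NAND x1 = HIGH NAND LOW = HIGH
y5 = x2 NAND x4 = HIGH NAND LOW = HIGH
y6 = y5 NAND y4 = HIGH NAND HIGH = LOW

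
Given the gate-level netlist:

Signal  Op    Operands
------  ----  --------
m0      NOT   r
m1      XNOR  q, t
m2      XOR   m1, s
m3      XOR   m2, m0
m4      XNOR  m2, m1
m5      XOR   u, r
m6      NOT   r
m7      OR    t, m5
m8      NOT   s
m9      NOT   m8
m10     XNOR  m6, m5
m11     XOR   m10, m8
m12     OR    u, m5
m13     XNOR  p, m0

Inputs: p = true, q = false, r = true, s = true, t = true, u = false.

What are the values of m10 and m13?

m0 = NOT r = NOT true = false
m5 = u XOR r = false XOR true = true
m6 = NOT r = NOT true = false
m10 = m6 XNOR m5 = false XNOR true = false
m13 = p XNOR m0 = true XNOR false = false

m10 = false; m13 = false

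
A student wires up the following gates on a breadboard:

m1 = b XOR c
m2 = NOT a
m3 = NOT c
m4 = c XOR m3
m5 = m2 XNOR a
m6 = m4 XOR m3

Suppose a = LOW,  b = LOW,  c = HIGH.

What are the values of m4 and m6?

m3 = NOT c = NOT HIGH = LOW
m4 = c XOR m3 = HIGH XOR LOW = HIGH
m6 = m4 XOR m3 = HIGH XOR LOW = HIGH

m4 = HIGH  m6 = HIGH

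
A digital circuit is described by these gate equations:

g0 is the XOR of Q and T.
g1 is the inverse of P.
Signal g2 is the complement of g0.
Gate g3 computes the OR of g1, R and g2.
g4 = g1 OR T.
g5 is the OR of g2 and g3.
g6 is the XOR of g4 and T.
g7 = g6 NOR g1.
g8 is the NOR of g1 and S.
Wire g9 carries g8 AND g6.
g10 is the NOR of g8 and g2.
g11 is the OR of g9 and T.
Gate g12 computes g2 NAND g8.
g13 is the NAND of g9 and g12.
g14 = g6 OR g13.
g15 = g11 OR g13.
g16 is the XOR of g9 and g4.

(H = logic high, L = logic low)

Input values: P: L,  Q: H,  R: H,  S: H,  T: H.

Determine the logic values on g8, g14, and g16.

g8 = L, g14 = H, g16 = H

g0 = Q XOR T = H XOR H = L
g1 = NOT P = NOT L = H
g2 = NOT g0 = NOT L = H
g4 = g1 OR T = H OR H = H
g6 = g4 XOR T = H XOR H = L
g8 = g1 NOR S = H NOR H = L
g9 = g8 AND g6 = L AND L = L
g12 = g2 NAND g8 = H NAND L = H
g13 = g9 NAND g12 = L NAND H = H
g14 = g6 OR g13 = L OR H = H
g16 = g9 XOR g4 = L XOR H = H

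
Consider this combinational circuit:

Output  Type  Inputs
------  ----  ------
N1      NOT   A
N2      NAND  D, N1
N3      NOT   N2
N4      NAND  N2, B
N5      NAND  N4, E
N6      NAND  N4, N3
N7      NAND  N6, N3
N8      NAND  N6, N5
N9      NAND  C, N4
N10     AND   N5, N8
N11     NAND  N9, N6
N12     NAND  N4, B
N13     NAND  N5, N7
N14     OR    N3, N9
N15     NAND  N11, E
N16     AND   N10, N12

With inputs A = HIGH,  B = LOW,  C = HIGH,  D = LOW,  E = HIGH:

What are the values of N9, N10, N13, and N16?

N1 = NOT A = NOT HIGH = LOW
N2 = D NAND N1 = LOW NAND LOW = HIGH
N3 = NOT N2 = NOT HIGH = LOW
N4 = N2 NAND B = HIGH NAND LOW = HIGH
N5 = N4 NAND E = HIGH NAND HIGH = LOW
N6 = N4 NAND N3 = HIGH NAND LOW = HIGH
N7 = N6 NAND N3 = HIGH NAND LOW = HIGH
N8 = N6 NAND N5 = HIGH NAND LOW = HIGH
N9 = C NAND N4 = HIGH NAND HIGH = LOW
N10 = N5 AND N8 = LOW AND HIGH = LOW
N12 = N4 NAND B = HIGH NAND LOW = HIGH
N13 = N5 NAND N7 = LOW NAND HIGH = HIGH
N16 = N10 AND N12 = LOW AND HIGH = LOW

N9 = LOW; N10 = LOW; N13 = HIGH; N16 = LOW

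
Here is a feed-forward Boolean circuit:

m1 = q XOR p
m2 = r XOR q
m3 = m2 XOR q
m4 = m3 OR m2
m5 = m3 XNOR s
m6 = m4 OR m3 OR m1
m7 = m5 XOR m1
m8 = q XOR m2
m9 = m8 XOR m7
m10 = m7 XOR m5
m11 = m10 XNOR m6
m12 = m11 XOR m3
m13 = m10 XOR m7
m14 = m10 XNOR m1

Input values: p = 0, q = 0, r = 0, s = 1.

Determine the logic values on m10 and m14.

m1 = q XOR p = 0 XOR 0 = 0
m2 = r XOR q = 0 XOR 0 = 0
m3 = m2 XOR q = 0 XOR 0 = 0
m5 = m3 XNOR s = 0 XNOR 1 = 0
m7 = m5 XOR m1 = 0 XOR 0 = 0
m10 = m7 XOR m5 = 0 XOR 0 = 0
m14 = m10 XNOR m1 = 0 XNOR 0 = 1

m10 = 0; m14 = 1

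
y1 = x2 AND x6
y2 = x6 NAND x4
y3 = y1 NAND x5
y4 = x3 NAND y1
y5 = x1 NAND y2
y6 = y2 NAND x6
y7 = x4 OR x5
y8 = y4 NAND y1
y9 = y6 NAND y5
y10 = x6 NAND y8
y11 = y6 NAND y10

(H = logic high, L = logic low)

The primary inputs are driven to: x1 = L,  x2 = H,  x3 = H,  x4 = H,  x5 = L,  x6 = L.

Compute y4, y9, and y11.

y4 = H; y9 = L; y11 = L

y1 = x2 AND x6 = H AND L = L
y2 = x6 NAND x4 = L NAND H = H
y4 = x3 NAND y1 = H NAND L = H
y5 = x1 NAND y2 = L NAND H = H
y6 = y2 NAND x6 = H NAND L = H
y8 = y4 NAND y1 = H NAND L = H
y9 = y6 NAND y5 = H NAND H = L
y10 = x6 NAND y8 = L NAND H = H
y11 = y6 NAND y10 = H NAND H = L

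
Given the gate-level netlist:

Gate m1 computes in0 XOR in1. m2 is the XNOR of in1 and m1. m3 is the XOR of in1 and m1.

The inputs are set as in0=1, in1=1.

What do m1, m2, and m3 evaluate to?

m1 = 0, m2 = 0, m3 = 1

m1 = in0 XOR in1 = 1 XOR 1 = 0
m2 = in1 XNOR m1 = 1 XNOR 0 = 0
m3 = in1 XOR m1 = 1 XOR 0 = 1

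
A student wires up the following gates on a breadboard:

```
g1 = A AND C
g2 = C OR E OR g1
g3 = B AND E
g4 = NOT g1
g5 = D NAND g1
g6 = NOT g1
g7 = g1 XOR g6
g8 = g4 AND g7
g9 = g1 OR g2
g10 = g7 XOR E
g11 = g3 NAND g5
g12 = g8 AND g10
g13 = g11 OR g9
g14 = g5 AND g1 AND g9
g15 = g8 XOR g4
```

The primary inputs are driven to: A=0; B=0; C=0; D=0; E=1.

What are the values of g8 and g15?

g1 = A AND C = 0 AND 0 = 0
g4 = NOT g1 = NOT 0 = 1
g6 = NOT g1 = NOT 0 = 1
g7 = g1 XOR g6 = 0 XOR 1 = 1
g8 = g4 AND g7 = 1 AND 1 = 1
g15 = g8 XOR g4 = 1 XOR 1 = 0

g8 = 1  g15 = 0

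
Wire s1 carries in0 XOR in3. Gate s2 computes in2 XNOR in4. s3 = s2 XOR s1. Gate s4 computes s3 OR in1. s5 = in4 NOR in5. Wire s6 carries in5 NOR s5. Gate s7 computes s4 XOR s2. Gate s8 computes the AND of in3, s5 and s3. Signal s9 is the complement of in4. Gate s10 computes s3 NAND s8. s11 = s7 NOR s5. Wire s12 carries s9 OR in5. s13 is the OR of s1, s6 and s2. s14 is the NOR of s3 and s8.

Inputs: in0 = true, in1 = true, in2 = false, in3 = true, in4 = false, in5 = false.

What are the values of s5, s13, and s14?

s1 = in0 XOR in3 = true XOR true = false
s2 = in2 XNOR in4 = false XNOR false = true
s3 = s2 XOR s1 = true XOR false = true
s5 = in4 NOR in5 = false NOR false = true
s6 = in5 NOR s5 = false NOR true = false
s8 = in3 AND s5 AND s3 = true AND true AND true = true
s13 = s1 OR s6 OR s2 = false OR false OR true = true
s14 = s3 NOR s8 = true NOR true = false

s5 = true, s13 = true, s14 = false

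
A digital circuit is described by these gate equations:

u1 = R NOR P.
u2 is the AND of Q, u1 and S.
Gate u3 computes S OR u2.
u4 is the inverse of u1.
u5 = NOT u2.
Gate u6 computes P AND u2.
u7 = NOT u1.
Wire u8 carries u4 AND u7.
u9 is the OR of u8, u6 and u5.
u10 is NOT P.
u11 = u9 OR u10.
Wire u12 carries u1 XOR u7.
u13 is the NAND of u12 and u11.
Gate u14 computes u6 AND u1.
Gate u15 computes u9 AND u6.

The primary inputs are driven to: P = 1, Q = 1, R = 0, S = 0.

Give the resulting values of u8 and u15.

u1 = R NOR P = 0 NOR 1 = 0
u2 = Q AND u1 AND S = 1 AND 0 AND 0 = 0
u4 = NOT u1 = NOT 0 = 1
u5 = NOT u2 = NOT 0 = 1
u6 = P AND u2 = 1 AND 0 = 0
u7 = NOT u1 = NOT 0 = 1
u8 = u4 AND u7 = 1 AND 1 = 1
u9 = u8 OR u6 OR u5 = 1 OR 0 OR 1 = 1
u15 = u9 AND u6 = 1 AND 0 = 0

u8 = 1; u15 = 0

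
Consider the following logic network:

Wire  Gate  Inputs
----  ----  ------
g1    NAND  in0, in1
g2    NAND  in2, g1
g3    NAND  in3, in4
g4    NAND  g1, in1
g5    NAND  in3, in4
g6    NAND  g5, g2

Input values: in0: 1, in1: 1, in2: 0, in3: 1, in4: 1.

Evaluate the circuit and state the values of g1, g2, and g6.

g1 = in0 NAND in1 = 1 NAND 1 = 0
g2 = in2 NAND g1 = 0 NAND 0 = 1
g5 = in3 NAND in4 = 1 NAND 1 = 0
g6 = g5 NAND g2 = 0 NAND 1 = 1

g1 = 0  g2 = 1  g6 = 1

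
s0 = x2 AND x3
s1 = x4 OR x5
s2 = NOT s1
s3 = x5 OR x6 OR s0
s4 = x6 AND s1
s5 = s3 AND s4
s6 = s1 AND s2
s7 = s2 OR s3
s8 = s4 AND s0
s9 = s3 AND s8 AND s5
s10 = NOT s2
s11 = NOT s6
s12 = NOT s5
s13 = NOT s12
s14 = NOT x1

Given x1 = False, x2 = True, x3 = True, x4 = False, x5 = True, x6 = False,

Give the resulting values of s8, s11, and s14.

s0 = x2 AND x3 = True AND True = True
s1 = x4 OR x5 = False OR True = True
s2 = NOT s1 = NOT True = False
s4 = x6 AND s1 = False AND True = False
s6 = s1 AND s2 = True AND False = False
s8 = s4 AND s0 = False AND True = False
s11 = NOT s6 = NOT False = True
s14 = NOT x1 = NOT False = True

s8 = False  s11 = True  s14 = True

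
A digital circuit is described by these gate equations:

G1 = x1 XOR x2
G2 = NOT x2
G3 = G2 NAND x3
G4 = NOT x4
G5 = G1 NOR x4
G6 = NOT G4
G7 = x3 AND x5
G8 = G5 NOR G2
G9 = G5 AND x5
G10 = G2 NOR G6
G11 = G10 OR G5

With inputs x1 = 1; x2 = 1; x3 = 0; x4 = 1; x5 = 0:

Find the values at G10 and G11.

G1 = x1 XOR x2 = 1 XOR 1 = 0
G2 = NOT x2 = NOT 1 = 0
G4 = NOT x4 = NOT 1 = 0
G5 = G1 NOR x4 = 0 NOR 1 = 0
G6 = NOT G4 = NOT 0 = 1
G10 = G2 NOR G6 = 0 NOR 1 = 0
G11 = G10 OR G5 = 0 OR 0 = 0

G10 = 0; G11 = 0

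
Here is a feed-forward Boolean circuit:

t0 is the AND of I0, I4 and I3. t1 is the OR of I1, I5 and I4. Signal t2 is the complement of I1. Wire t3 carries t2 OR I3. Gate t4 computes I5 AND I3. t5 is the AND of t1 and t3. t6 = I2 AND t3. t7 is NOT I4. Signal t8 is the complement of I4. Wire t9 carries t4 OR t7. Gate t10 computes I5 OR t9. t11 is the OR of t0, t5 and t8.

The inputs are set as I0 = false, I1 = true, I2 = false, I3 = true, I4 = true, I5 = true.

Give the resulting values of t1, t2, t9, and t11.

t1 = true; t2 = false; t9 = true; t11 = true

t0 = I0 AND I4 AND I3 = false AND true AND true = false
t1 = I1 OR I5 OR I4 = true OR true OR true = true
t2 = NOT I1 = NOT true = false
t3 = t2 OR I3 = false OR true = true
t4 = I5 AND I3 = true AND true = true
t5 = t1 AND t3 = true AND true = true
t7 = NOT I4 = NOT true = false
t8 = NOT I4 = NOT true = false
t9 = t4 OR t7 = true OR false = true
t11 = t0 OR t5 OR t8 = false OR true OR false = true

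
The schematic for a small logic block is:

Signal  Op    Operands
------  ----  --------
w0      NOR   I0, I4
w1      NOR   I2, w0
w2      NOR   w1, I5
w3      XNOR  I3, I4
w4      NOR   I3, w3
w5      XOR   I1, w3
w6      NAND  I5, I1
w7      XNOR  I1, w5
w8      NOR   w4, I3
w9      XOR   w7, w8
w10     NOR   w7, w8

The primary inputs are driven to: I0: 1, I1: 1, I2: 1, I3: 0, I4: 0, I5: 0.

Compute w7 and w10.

w3 = I3 XNOR I4 = 0 XNOR 0 = 1
w4 = I3 NOR w3 = 0 NOR 1 = 0
w5 = I1 XOR w3 = 1 XOR 1 = 0
w7 = I1 XNOR w5 = 1 XNOR 0 = 0
w8 = w4 NOR I3 = 0 NOR 0 = 1
w10 = w7 NOR w8 = 0 NOR 1 = 0

w7 = 0  w10 = 0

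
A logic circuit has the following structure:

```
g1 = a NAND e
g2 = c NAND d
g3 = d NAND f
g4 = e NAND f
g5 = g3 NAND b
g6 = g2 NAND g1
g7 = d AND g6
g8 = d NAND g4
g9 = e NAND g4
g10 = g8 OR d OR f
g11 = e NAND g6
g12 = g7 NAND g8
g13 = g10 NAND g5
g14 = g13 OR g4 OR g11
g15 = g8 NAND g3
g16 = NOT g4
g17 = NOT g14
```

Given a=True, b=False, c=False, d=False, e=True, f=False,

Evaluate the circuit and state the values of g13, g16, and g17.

g13 = False, g16 = False, g17 = False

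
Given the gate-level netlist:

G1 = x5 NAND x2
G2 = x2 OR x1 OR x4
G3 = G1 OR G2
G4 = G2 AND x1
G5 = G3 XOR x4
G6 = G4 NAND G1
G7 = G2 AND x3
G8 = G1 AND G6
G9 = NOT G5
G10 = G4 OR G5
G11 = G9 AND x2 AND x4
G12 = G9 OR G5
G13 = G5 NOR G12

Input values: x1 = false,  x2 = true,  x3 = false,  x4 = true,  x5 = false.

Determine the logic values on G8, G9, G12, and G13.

G1 = x5 NAND x2 = false NAND true = true
G2 = x2 OR x1 OR x4 = true OR false OR true = true
G3 = G1 OR G2 = true OR true = true
G4 = G2 AND x1 = true AND false = false
G5 = G3 XOR x4 = true XOR true = false
G6 = G4 NAND G1 = false NAND true = true
G8 = G1 AND G6 = true AND true = true
G9 = NOT G5 = NOT false = true
G12 = G9 OR G5 = true OR false = true
G13 = G5 NOR G12 = false NOR true = false

G8 = true, G9 = true, G12 = true, G13 = false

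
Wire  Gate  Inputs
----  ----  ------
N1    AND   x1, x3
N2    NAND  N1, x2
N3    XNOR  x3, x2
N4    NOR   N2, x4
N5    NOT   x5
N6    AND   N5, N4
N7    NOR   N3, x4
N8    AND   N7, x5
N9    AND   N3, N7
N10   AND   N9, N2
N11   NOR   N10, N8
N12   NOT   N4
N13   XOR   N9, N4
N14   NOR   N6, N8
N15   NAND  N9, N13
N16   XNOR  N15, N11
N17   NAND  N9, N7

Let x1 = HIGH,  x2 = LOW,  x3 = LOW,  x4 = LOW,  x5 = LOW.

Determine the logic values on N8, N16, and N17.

N1 = x1 AND x3 = HIGH AND LOW = LOW
N2 = N1 NAND x2 = LOW NAND LOW = HIGH
N3 = x3 XNOR x2 = LOW XNOR LOW = HIGH
N4 = N2 NOR x4 = HIGH NOR LOW = LOW
N7 = N3 NOR x4 = HIGH NOR LOW = LOW
N8 = N7 AND x5 = LOW AND LOW = LOW
N9 = N3 AND N7 = HIGH AND LOW = LOW
N10 = N9 AND N2 = LOW AND HIGH = LOW
N11 = N10 NOR N8 = LOW NOR LOW = HIGH
N13 = N9 XOR N4 = LOW XOR LOW = LOW
N15 = N9 NAND N13 = LOW NAND LOW = HIGH
N16 = N15 XNOR N11 = HIGH XNOR HIGH = HIGH
N17 = N9 NAND N7 = LOW NAND LOW = HIGH

N8 = LOW, N16 = HIGH, N17 = HIGH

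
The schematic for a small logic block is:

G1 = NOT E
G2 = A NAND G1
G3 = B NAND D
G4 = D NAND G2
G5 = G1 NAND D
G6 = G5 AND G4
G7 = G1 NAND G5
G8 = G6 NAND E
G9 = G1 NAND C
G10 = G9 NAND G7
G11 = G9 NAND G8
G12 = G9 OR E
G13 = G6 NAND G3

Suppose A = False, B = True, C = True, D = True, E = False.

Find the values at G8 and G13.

G1 = NOT E = NOT False = True
G2 = A NAND G1 = False NAND True = True
G3 = B NAND D = True NAND True = False
G4 = D NAND G2 = True NAND True = False
G5 = G1 NAND D = True NAND True = False
G6 = G5 AND G4 = False AND False = False
G8 = G6 NAND E = False NAND False = True
G13 = G6 NAND G3 = False NAND False = True

G8 = True, G13 = True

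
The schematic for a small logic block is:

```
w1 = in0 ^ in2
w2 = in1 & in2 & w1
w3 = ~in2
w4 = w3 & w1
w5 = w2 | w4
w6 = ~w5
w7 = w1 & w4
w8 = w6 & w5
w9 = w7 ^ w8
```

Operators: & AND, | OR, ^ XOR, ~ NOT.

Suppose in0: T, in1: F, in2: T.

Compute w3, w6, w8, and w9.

w3 = F  w6 = T  w8 = F  w9 = F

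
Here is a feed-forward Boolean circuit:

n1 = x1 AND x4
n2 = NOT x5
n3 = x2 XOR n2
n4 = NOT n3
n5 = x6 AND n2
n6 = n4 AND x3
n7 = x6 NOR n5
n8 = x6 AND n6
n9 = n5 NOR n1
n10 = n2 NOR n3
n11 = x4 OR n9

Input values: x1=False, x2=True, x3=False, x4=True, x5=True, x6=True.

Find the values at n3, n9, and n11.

n3 = True  n9 = True  n11 = True

n1 = x1 AND x4 = False AND True = False
n2 = NOT x5 = NOT True = False
n3 = x2 XOR n2 = True XOR False = True
n5 = x6 AND n2 = True AND False = False
n9 = n5 NOR n1 = False NOR False = True
n11 = x4 OR n9 = True OR True = True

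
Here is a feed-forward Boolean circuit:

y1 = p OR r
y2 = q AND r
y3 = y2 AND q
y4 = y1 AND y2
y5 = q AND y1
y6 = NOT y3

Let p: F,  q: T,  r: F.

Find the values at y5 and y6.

y1 = p OR r = F OR F = F
y2 = q AND r = T AND F = F
y3 = y2 AND q = F AND T = F
y5 = q AND y1 = T AND F = F
y6 = NOT y3 = NOT F = T

y5 = F; y6 = T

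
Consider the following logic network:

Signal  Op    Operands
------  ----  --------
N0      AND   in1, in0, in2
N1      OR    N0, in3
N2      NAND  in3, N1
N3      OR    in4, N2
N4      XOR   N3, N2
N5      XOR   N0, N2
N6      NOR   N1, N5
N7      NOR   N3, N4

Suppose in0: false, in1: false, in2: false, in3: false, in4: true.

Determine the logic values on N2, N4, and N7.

N2 = true; N4 = false; N7 = false

N0 = in1 AND in0 AND in2 = false AND false AND false = false
N1 = N0 OR in3 = false OR false = false
N2 = in3 NAND N1 = false NAND false = true
N3 = in4 OR N2 = true OR true = true
N4 = N3 XOR N2 = true XOR true = false
N7 = N3 NOR N4 = true NOR false = false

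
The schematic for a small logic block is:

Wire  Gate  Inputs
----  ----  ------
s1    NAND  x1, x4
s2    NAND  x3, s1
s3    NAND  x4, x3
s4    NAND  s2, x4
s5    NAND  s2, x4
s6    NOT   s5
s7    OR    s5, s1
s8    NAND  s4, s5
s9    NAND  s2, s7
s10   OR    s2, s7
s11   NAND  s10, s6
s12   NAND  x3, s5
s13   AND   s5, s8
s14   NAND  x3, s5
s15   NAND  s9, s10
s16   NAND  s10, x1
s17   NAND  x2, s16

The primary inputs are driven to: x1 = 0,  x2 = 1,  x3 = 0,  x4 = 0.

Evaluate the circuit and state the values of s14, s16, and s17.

s14 = 1, s16 = 1, s17 = 0

s1 = x1 NAND x4 = 0 NAND 0 = 1
s2 = x3 NAND s1 = 0 NAND 1 = 1
s5 = s2 NAND x4 = 1 NAND 0 = 1
s7 = s5 OR s1 = 1 OR 1 = 1
s10 = s2 OR s7 = 1 OR 1 = 1
s14 = x3 NAND s5 = 0 NAND 1 = 1
s16 = s10 NAND x1 = 1 NAND 0 = 1
s17 = x2 NAND s16 = 1 NAND 1 = 0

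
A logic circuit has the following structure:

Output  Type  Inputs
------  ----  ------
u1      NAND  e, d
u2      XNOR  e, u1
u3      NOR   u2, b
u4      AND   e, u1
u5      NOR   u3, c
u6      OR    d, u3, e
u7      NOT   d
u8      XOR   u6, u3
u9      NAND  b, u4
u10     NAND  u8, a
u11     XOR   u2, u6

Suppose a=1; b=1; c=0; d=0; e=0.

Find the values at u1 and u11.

u1 = e NAND d = 0 NAND 0 = 1
u2 = e XNOR u1 = 0 XNOR 1 = 0
u3 = u2 NOR b = 0 NOR 1 = 0
u6 = d OR u3 OR e = 0 OR 0 OR 0 = 0
u11 = u2 XOR u6 = 0 XOR 0 = 0

u1 = 1, u11 = 0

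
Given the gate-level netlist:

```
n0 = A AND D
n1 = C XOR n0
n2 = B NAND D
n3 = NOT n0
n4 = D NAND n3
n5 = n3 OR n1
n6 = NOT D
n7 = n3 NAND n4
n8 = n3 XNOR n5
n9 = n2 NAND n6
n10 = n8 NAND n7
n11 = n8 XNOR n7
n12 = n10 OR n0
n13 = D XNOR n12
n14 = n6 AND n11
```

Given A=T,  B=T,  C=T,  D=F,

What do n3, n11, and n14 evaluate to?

n0 = A AND D = T AND F = F
n1 = C XOR n0 = T XOR F = T
n3 = NOT n0 = NOT F = T
n4 = D NAND n3 = F NAND T = T
n5 = n3 OR n1 = T OR T = T
n6 = NOT D = NOT F = T
n7 = n3 NAND n4 = T NAND T = F
n8 = n3 XNOR n5 = T XNOR T = T
n11 = n8 XNOR n7 = T XNOR F = F
n14 = n6 AND n11 = T AND F = F

n3 = T  n11 = F  n14 = F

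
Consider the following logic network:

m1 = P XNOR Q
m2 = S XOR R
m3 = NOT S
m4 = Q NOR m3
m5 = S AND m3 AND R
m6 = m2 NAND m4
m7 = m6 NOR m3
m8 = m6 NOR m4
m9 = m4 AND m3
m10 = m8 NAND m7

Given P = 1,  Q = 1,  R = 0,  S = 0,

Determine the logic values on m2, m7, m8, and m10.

m2 = 0  m7 = 0  m8 = 0  m10 = 1

m2 = S XOR R = 0 XOR 0 = 0
m3 = NOT S = NOT 0 = 1
m4 = Q NOR m3 = 1 NOR 1 = 0
m6 = m2 NAND m4 = 0 NAND 0 = 1
m7 = m6 NOR m3 = 1 NOR 1 = 0
m8 = m6 NOR m4 = 1 NOR 0 = 0
m10 = m8 NAND m7 = 0 NAND 0 = 1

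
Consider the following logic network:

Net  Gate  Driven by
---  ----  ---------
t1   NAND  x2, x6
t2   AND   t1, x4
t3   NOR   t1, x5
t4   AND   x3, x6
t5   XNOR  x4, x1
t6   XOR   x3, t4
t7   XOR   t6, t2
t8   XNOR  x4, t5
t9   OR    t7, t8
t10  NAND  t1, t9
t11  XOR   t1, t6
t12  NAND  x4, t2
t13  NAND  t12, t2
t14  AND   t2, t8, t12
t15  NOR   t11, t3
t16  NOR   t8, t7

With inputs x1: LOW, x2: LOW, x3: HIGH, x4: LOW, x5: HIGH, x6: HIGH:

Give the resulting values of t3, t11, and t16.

t3 = LOW, t11 = HIGH, t16 = HIGH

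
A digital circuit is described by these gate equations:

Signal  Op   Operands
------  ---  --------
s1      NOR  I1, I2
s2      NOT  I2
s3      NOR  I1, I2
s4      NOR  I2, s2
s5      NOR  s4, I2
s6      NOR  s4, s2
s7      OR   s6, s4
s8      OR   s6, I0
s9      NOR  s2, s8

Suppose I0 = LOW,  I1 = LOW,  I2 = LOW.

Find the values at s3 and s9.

s3 = HIGH  s9 = LOW

s2 = NOT I2 = NOT LOW = HIGH
s3 = I1 NOR I2 = LOW NOR LOW = HIGH
s4 = I2 NOR s2 = LOW NOR HIGH = LOW
s6 = s4 NOR s2 = LOW NOR HIGH = LOW
s8 = s6 OR I0 = LOW OR LOW = LOW
s9 = s2 NOR s8 = HIGH NOR LOW = LOW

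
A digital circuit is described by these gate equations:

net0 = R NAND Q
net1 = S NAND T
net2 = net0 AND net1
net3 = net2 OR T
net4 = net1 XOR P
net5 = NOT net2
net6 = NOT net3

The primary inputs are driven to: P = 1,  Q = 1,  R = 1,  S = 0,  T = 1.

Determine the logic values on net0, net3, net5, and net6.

net0 = R NAND Q = 1 NAND 1 = 0
net1 = S NAND T = 0 NAND 1 = 1
net2 = net0 AND net1 = 0 AND 1 = 0
net3 = net2 OR T = 0 OR 1 = 1
net5 = NOT net2 = NOT 0 = 1
net6 = NOT net3 = NOT 1 = 0

net0 = 0; net3 = 1; net5 = 1; net6 = 0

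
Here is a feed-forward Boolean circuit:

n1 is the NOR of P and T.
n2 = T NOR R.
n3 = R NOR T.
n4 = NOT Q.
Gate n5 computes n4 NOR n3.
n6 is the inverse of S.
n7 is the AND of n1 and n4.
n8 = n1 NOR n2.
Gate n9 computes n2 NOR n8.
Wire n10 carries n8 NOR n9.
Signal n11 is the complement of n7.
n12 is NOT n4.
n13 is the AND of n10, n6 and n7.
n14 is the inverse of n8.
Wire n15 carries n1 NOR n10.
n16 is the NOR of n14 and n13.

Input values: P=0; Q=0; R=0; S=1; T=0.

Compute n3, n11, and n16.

n3 = 1, n11 = 0, n16 = 0

n1 = P NOR T = 0 NOR 0 = 1
n2 = T NOR R = 0 NOR 0 = 1
n3 = R NOR T = 0 NOR 0 = 1
n4 = NOT Q = NOT 0 = 1
n6 = NOT S = NOT 1 = 0
n7 = n1 AND n4 = 1 AND 1 = 1
n8 = n1 NOR n2 = 1 NOR 1 = 0
n9 = n2 NOR n8 = 1 NOR 0 = 0
n10 = n8 NOR n9 = 0 NOR 0 = 1
n11 = NOT n7 = NOT 1 = 0
n13 = n10 AND n6 AND n7 = 1 AND 0 AND 1 = 0
n14 = NOT n8 = NOT 0 = 1
n16 = n14 NOR n13 = 1 NOR 0 = 0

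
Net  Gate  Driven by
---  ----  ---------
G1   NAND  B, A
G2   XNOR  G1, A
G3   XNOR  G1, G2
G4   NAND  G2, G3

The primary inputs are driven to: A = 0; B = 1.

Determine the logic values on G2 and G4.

G2 = 0  G4 = 1

G1 = B NAND A = 1 NAND 0 = 1
G2 = G1 XNOR A = 1 XNOR 0 = 0
G3 = G1 XNOR G2 = 1 XNOR 0 = 0
G4 = G2 NAND G3 = 0 NAND 0 = 1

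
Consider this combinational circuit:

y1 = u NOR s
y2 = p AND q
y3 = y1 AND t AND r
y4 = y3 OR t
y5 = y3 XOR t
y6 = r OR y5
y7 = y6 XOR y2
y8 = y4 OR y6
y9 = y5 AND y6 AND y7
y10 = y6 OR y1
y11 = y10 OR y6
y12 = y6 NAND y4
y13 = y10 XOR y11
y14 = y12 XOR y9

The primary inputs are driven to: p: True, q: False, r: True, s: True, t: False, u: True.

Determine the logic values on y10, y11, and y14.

y1 = u NOR s = True NOR True = False
y2 = p AND q = True AND False = False
y3 = y1 AND t AND r = False AND False AND True = False
y4 = y3 OR t = False OR False = False
y5 = y3 XOR t = False XOR False = False
y6 = r OR y5 = True OR False = True
y7 = y6 XOR y2 = True XOR False = True
y9 = y5 AND y6 AND y7 = False AND True AND True = False
y10 = y6 OR y1 = True OR False = True
y11 = y10 OR y6 = True OR True = True
y12 = y6 NAND y4 = True NAND False = True
y14 = y12 XOR y9 = True XOR False = True

y10 = True; y11 = True; y14 = True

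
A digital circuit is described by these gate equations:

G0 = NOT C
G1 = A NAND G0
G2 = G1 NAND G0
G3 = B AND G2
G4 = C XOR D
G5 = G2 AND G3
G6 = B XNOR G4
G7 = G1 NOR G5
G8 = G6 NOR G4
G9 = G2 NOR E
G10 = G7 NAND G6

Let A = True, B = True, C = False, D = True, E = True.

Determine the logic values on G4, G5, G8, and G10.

G0 = NOT C = NOT False = True
G1 = A NAND G0 = True NAND True = False
G2 = G1 NAND G0 = False NAND True = True
G3 = B AND G2 = True AND True = True
G4 = C XOR D = False XOR True = True
G5 = G2 AND G3 = True AND True = True
G6 = B XNOR G4 = True XNOR True = True
G7 = G1 NOR G5 = False NOR True = False
G8 = G6 NOR G4 = True NOR True = False
G10 = G7 NAND G6 = False NAND True = True

G4 = True  G5 = True  G8 = False  G10 = True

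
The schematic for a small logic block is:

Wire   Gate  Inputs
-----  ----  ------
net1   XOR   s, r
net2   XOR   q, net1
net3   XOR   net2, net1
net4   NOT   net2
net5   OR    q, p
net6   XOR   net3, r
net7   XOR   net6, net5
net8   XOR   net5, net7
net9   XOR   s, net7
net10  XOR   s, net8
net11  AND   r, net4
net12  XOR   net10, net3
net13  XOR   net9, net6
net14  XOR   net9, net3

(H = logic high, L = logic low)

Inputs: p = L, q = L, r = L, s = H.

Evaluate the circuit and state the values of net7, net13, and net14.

net7 = L, net13 = H, net14 = H

net1 = s XOR r = H XOR L = H
net2 = q XOR net1 = L XOR H = H
net3 = net2 XOR net1 = H XOR H = L
net5 = q OR p = L OR L = L
net6 = net3 XOR r = L XOR L = L
net7 = net6 XOR net5 = L XOR L = L
net9 = s XOR net7 = H XOR L = H
net13 = net9 XOR net6 = H XOR L = H
net14 = net9 XOR net3 = H XOR L = H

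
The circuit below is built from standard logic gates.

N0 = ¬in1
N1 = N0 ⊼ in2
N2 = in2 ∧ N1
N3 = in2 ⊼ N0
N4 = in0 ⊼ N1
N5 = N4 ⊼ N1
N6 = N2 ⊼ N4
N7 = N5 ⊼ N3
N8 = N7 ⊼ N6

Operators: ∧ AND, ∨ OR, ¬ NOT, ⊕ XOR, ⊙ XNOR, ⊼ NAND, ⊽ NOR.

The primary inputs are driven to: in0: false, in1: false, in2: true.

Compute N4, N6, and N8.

N4 = true; N6 = true; N8 = false

N0 = NOT in1 = NOT false = true
N1 = N0 NAND in2 = true NAND true = false
N2 = in2 AND N1 = true AND false = false
N3 = in2 NAND N0 = true NAND true = false
N4 = in0 NAND N1 = false NAND false = true
N5 = N4 NAND N1 = true NAND false = true
N6 = N2 NAND N4 = false NAND true = true
N7 = N5 NAND N3 = true NAND false = true
N8 = N7 NAND N6 = true NAND true = false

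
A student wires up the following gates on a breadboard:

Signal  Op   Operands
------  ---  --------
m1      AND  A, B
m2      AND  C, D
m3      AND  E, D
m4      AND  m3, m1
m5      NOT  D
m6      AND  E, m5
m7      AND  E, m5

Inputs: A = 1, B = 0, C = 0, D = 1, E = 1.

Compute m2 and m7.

m2 = C AND D = 0 AND 1 = 0
m5 = NOT D = NOT 1 = 0
m7 = E AND m5 = 1 AND 0 = 0

m2 = 0, m7 = 0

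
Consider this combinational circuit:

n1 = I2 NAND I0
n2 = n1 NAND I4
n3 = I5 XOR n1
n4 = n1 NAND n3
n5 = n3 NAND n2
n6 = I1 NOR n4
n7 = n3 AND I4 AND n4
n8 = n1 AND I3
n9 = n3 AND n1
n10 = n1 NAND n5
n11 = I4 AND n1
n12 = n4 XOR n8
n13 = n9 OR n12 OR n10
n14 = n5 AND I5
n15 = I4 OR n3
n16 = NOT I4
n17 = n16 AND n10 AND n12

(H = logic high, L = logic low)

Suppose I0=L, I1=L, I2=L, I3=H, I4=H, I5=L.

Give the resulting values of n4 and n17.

n4 = L  n17 = L

n1 = I2 NAND I0 = L NAND L = H
n2 = n1 NAND I4 = H NAND H = L
n3 = I5 XOR n1 = L XOR H = H
n4 = n1 NAND n3 = H NAND H = L
n5 = n3 NAND n2 = H NAND L = H
n8 = n1 AND I3 = H AND H = H
n10 = n1 NAND n5 = H NAND H = L
n12 = n4 XOR n8 = L XOR H = H
n16 = NOT I4 = NOT H = L
n17 = n16 AND n10 AND n12 = L AND L AND H = L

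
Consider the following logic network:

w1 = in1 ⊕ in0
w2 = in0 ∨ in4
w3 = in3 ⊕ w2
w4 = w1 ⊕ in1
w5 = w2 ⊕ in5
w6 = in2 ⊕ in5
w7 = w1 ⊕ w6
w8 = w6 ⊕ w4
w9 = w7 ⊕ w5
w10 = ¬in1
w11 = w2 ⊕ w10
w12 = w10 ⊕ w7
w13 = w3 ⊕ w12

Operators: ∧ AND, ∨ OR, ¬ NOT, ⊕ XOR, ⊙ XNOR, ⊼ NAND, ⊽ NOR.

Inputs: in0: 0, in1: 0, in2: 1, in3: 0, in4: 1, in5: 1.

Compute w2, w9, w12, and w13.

w2 = 1, w9 = 0, w12 = 1, w13 = 0

w1 = in1 XOR in0 = 0 XOR 0 = 0
w2 = in0 OR in4 = 0 OR 1 = 1
w3 = in3 XOR w2 = 0 XOR 1 = 1
w5 = w2 XOR in5 = 1 XOR 1 = 0
w6 = in2 XOR in5 = 1 XOR 1 = 0
w7 = w1 XOR w6 = 0 XOR 0 = 0
w9 = w7 XOR w5 = 0 XOR 0 = 0
w10 = NOT in1 = NOT 0 = 1
w12 = w10 XOR w7 = 1 XOR 0 = 1
w13 = w3 XOR w12 = 1 XOR 1 = 0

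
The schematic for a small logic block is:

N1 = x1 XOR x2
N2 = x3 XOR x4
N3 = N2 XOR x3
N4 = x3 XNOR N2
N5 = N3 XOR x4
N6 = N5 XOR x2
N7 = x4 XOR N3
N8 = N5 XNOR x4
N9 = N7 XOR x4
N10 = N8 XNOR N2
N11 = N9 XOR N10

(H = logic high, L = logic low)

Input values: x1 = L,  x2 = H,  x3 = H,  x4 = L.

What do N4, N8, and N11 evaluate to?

N2 = x3 XOR x4 = H XOR L = H
N3 = N2 XOR x3 = H XOR H = L
N4 = x3 XNOR N2 = H XNOR H = H
N5 = N3 XOR x4 = L XOR L = L
N7 = x4 XOR N3 = L XOR L = L
N8 = N5 XNOR x4 = L XNOR L = H
N9 = N7 XOR x4 = L XOR L = L
N10 = N8 XNOR N2 = H XNOR H = H
N11 = N9 XOR N10 = L XOR H = H

N4 = H, N8 = H, N11 = H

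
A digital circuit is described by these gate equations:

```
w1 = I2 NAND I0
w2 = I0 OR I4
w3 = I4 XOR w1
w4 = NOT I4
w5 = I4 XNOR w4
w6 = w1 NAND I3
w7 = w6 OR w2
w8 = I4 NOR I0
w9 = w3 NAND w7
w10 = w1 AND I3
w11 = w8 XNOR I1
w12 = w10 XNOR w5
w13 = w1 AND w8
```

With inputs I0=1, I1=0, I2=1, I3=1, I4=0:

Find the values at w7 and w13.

w7 = 1; w13 = 0

w1 = I2 NAND I0 = 1 NAND 1 = 0
w2 = I0 OR I4 = 1 OR 0 = 1
w6 = w1 NAND I3 = 0 NAND 1 = 1
w7 = w6 OR w2 = 1 OR 1 = 1
w8 = I4 NOR I0 = 0 NOR 1 = 0
w13 = w1 AND w8 = 0 AND 0 = 0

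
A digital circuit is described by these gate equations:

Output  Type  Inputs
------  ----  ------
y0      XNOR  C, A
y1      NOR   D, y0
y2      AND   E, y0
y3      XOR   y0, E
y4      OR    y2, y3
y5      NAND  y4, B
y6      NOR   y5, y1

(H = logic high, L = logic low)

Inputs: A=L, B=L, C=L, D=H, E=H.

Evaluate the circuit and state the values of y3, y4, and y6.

y0 = C XNOR A = L XNOR L = H
y1 = D NOR y0 = H NOR H = L
y2 = E AND y0 = H AND H = H
y3 = y0 XOR E = H XOR H = L
y4 = y2 OR y3 = H OR L = H
y5 = y4 NAND B = H NAND L = H
y6 = y5 NOR y1 = H NOR L = L

y3 = L  y4 = H  y6 = L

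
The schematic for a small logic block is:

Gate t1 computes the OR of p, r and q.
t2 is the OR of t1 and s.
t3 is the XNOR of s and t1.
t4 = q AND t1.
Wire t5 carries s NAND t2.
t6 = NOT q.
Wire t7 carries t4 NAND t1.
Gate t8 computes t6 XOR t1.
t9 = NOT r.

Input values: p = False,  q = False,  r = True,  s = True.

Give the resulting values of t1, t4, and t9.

t1 = p OR r OR q = False OR True OR False = True
t4 = q AND t1 = False AND True = False
t9 = NOT r = NOT True = False

t1 = True, t4 = False, t9 = False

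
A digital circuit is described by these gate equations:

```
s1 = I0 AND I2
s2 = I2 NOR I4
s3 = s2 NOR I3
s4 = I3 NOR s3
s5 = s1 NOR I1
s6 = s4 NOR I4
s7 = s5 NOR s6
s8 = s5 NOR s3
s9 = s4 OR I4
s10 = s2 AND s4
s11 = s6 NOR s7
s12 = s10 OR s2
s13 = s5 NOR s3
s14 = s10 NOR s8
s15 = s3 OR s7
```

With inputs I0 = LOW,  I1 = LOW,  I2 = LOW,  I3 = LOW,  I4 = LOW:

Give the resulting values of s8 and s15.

s1 = I0 AND I2 = LOW AND LOW = LOW
s2 = I2 NOR I4 = LOW NOR LOW = HIGH
s3 = s2 NOR I3 = HIGH NOR LOW = LOW
s4 = I3 NOR s3 = LOW NOR LOW = HIGH
s5 = s1 NOR I1 = LOW NOR LOW = HIGH
s6 = s4 NOR I4 = HIGH NOR LOW = LOW
s7 = s5 NOR s6 = HIGH NOR LOW = LOW
s8 = s5 NOR s3 = HIGH NOR LOW = LOW
s15 = s3 OR s7 = LOW OR LOW = LOW

s8 = LOW, s15 = LOW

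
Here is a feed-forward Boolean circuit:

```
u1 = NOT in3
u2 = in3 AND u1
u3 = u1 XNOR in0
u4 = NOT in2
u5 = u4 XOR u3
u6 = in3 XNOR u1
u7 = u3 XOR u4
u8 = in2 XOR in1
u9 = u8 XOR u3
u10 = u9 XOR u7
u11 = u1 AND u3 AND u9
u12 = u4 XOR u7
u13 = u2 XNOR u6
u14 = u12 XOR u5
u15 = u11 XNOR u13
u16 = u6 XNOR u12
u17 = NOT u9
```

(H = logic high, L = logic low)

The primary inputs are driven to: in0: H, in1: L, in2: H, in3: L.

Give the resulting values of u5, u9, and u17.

u5 = H; u9 = L; u17 = H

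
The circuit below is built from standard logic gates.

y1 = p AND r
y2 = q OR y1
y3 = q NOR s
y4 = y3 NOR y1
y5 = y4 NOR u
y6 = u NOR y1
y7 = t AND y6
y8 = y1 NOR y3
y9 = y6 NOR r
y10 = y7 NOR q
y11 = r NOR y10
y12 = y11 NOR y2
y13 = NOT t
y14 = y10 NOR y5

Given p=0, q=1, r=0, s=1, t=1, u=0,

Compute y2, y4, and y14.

y1 = p AND r = 0 AND 0 = 0
y2 = q OR y1 = 1 OR 0 = 1
y3 = q NOR s = 1 NOR 1 = 0
y4 = y3 NOR y1 = 0 NOR 0 = 1
y5 = y4 NOR u = 1 NOR 0 = 0
y6 = u NOR y1 = 0 NOR 0 = 1
y7 = t AND y6 = 1 AND 1 = 1
y10 = y7 NOR q = 1 NOR 1 = 0
y14 = y10 NOR y5 = 0 NOR 0 = 1

y2 = 1, y4 = 1, y14 = 1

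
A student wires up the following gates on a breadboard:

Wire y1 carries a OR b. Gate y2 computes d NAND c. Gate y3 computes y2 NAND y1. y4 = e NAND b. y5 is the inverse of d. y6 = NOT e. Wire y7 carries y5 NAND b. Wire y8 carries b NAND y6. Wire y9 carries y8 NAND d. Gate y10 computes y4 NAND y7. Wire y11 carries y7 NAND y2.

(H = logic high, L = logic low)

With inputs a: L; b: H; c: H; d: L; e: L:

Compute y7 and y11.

y2 = d NAND c = L NAND H = H
y5 = NOT d = NOT L = H
y7 = y5 NAND b = H NAND H = L
y11 = y7 NAND y2 = L NAND H = H

y7 = L  y11 = H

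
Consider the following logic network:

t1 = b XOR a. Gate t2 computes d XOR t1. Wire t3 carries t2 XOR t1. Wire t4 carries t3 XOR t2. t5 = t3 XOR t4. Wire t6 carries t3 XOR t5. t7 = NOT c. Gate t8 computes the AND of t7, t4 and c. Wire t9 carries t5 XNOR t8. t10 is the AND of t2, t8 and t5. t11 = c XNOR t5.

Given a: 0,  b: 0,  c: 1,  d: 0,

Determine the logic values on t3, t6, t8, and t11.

t1 = b XOR a = 0 XOR 0 = 0
t2 = d XOR t1 = 0 XOR 0 = 0
t3 = t2 XOR t1 = 0 XOR 0 = 0
t4 = t3 XOR t2 = 0 XOR 0 = 0
t5 = t3 XOR t4 = 0 XOR 0 = 0
t6 = t3 XOR t5 = 0 XOR 0 = 0
t7 = NOT c = NOT 1 = 0
t8 = t7 AND t4 AND c = 0 AND 0 AND 1 = 0
t11 = c XNOR t5 = 1 XNOR 0 = 0

t3 = 0; t6 = 0; t8 = 0; t11 = 0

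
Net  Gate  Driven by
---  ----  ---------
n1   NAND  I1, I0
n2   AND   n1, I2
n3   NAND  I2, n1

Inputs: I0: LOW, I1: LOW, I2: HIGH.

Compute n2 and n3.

n1 = I1 NAND I0 = LOW NAND LOW = HIGH
n2 = n1 AND I2 = HIGH AND HIGH = HIGH
n3 = I2 NAND n1 = HIGH NAND HIGH = LOW

n2 = HIGH, n3 = LOW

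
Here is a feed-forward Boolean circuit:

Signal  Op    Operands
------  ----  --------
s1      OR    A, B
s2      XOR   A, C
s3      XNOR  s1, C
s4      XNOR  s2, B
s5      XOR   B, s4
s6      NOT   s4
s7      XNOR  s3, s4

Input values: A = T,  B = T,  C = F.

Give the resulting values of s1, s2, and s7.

s1 = A OR B = T OR T = T
s2 = A XOR C = T XOR F = T
s3 = s1 XNOR C = T XNOR F = F
s4 = s2 XNOR B = T XNOR T = T
s7 = s3 XNOR s4 = F XNOR T = F

s1 = T, s2 = T, s7 = F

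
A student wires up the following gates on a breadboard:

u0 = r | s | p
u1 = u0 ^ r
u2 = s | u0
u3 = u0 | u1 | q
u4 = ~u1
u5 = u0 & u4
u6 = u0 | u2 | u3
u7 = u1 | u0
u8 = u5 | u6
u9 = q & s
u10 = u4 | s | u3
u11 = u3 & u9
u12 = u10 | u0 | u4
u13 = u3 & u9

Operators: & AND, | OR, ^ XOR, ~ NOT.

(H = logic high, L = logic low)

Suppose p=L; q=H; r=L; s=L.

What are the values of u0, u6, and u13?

u0 = r OR s OR p = L OR L OR L = L
u1 = u0 XOR r = L XOR L = L
u2 = s OR u0 = L OR L = L
u3 = u0 OR u1 OR q = L OR L OR H = H
u6 = u0 OR u2 OR u3 = L OR L OR H = H
u9 = q AND s = H AND L = L
u13 = u3 AND u9 = H AND L = L

u0 = L; u6 = H; u13 = L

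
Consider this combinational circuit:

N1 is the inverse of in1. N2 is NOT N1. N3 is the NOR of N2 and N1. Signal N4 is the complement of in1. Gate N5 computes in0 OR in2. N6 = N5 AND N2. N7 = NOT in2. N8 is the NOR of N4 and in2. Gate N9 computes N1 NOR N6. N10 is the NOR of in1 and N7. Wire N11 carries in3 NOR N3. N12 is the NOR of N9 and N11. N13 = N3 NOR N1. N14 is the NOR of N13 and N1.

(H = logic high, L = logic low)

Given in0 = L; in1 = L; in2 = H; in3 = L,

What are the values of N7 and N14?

N7 = L, N14 = L

N1 = NOT in1 = NOT L = H
N2 = NOT N1 = NOT H = L
N3 = N2 NOR N1 = L NOR H = L
N7 = NOT in2 = NOT H = L
N13 = N3 NOR N1 = L NOR H = L
N14 = N13 NOR N1 = L NOR H = L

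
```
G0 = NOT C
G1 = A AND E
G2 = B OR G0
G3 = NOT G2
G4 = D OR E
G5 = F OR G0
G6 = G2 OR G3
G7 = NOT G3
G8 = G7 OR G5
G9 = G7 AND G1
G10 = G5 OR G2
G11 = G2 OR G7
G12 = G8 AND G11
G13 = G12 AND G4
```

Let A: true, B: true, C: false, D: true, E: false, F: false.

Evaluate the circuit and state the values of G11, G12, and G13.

G0 = NOT C = NOT false = true
G2 = B OR G0 = true OR true = true
G3 = NOT G2 = NOT true = false
G4 = D OR E = true OR false = true
G5 = F OR G0 = false OR true = true
G7 = NOT G3 = NOT false = true
G8 = G7 OR G5 = true OR true = true
G11 = G2 OR G7 = true OR true = true
G12 = G8 AND G11 = true AND true = true
G13 = G12 AND G4 = true AND true = true

G11 = true  G12 = true  G13 = true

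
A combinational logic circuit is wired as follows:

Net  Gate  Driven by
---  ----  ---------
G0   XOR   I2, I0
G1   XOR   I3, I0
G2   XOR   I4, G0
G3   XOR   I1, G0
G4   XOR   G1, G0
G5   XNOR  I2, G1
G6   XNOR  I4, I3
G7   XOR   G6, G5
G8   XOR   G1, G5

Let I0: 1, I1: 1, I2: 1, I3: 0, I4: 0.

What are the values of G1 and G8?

G1 = 1, G8 = 0

G1 = I3 XOR I0 = 0 XOR 1 = 1
G5 = I2 XNOR G1 = 1 XNOR 1 = 1
G8 = G1 XOR G5 = 1 XOR 1 = 0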